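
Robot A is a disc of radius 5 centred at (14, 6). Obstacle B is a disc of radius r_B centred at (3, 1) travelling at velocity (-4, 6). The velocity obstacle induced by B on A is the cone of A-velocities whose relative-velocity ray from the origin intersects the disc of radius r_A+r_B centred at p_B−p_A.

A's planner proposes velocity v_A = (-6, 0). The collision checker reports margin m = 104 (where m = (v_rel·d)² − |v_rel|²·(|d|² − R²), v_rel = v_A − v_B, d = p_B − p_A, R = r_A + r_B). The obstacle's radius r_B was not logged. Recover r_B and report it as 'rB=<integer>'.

m = 104
d = (-11, -5);  v_rel = (-2, -6),  |v_rel|² = 40
v_rel×d = (-2)·(-5) − (-6)·(-11) = -56
since m = R²·40 − (-56)²:  R² = (3136 + 104) / 40 = 81
R = √81 = 9  ⇒  r_B = 9 − 5 = 4

rB=4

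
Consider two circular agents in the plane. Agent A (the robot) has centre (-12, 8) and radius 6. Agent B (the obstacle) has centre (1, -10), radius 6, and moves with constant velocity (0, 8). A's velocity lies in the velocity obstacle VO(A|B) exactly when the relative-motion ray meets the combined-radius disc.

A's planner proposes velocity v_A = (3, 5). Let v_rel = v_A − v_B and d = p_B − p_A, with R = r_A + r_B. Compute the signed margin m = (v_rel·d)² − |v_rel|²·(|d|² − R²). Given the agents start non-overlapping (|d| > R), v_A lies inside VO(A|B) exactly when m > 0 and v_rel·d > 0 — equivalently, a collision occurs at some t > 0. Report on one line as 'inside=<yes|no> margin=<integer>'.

d = (13, -18),  |d|² = 493;  R = 6+6 = 12,  c = 493−12² = 349
v_rel = (3, -3),  |v_rel|² = 18;  v_rel·d = (3)·(13) + (-3)·(-18) = 93
18·t² − 186·t + 349 = 0  ⇒  m = 93² − 18·349 = 2367
m = 2367 > 0,  v_rel·d = 93 > 0  ⇒  inside

inside=yes margin=2367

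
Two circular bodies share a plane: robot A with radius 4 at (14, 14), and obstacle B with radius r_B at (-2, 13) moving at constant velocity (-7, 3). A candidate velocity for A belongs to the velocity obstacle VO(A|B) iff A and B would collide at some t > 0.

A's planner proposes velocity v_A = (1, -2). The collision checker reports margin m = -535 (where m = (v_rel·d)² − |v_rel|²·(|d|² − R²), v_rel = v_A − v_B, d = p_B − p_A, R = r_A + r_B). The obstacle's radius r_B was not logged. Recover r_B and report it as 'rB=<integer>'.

m = -535
d = (-16, -1);  v_rel = (8, -5),  |v_rel|² = 89
v_rel×d = (8)·(-1) − (-5)·(-16) = -88
since m = R²·89 − (-88)²:  R² = (7744 + -535) / 89 = 81
R = √81 = 9  ⇒  r_B = 9 − 4 = 5

rB=5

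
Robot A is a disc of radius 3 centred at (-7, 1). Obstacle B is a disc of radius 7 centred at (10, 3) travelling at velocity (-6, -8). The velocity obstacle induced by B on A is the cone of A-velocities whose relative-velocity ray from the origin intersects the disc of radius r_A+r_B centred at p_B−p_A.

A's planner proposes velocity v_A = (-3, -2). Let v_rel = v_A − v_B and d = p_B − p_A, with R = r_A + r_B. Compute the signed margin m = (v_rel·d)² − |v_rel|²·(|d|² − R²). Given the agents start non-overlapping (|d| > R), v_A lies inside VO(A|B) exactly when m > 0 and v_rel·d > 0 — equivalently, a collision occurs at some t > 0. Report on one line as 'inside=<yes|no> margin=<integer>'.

d = (17, 2),  |d|² = 293;  R = 3+7 = 10,  c = 293−10² = 193
v_rel = (3, 6),  |v_rel|² = 45;  v_rel·d = (3)·(17) + (6)·(2) = 63
45·t² − 126·t + 193 = 0  ⇒  m = 63² − 45·193 = -4716
m = -4716 < 0,  v_rel·d = 63 > 0  ⇒  outside

inside=no margin=-4716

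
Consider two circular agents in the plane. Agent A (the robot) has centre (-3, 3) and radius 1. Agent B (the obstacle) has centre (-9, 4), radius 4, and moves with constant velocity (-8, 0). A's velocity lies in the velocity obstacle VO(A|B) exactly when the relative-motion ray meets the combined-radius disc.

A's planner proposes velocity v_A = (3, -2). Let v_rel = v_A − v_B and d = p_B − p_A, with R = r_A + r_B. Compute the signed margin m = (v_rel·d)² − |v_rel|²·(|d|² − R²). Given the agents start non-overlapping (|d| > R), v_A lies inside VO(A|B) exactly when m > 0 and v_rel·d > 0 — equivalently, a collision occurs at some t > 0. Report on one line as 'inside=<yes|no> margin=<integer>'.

d = (-6, 1),  |d|² = 37;  R = 1+4 = 5,  c = 37−5² = 12
v_rel = (11, -2),  |v_rel|² = 125;  v_rel·d = (11)·(-6) + (-2)·(1) = -68
125·t² + 136·t + 12 = 0  ⇒  m = (-68)² − 125·12 = 3124
m = 3124 > 0,  v_rel·d = -68 < 0  ⇒  outside

inside=no margin=3124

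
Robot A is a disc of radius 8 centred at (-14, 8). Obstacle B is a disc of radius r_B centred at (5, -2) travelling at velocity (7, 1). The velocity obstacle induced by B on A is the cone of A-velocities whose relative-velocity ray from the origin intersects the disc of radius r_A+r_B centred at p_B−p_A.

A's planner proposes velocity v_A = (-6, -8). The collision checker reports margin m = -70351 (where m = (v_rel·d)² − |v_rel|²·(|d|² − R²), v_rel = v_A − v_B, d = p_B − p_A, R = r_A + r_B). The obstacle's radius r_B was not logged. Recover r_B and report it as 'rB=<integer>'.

m = -70351
d = (19, -10);  v_rel = (-13, -9),  |v_rel|² = 250
v_rel×d = (-13)·(-10) − (-9)·(19) = 301
since m = R²·250 − 301²:  R² = (90601 + -70351) / 250 = 81
R = √81 = 9  ⇒  r_B = 9 − 8 = 1

rB=1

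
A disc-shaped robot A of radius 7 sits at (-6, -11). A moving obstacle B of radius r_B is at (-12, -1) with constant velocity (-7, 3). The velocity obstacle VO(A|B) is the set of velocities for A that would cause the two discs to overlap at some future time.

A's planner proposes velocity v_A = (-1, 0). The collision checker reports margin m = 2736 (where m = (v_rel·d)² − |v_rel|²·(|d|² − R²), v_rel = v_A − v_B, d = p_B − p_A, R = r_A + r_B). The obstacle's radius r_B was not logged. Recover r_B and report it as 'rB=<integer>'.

m = 2736
d = (-6, 10);  v_rel = (6, -3),  |v_rel|² = 45
v_rel×d = (6)·(10) − (-3)·(-6) = 42
since m = R²·45 − 42²:  R² = (1764 + 2736) / 45 = 100
R = √100 = 10  ⇒  r_B = 10 − 7 = 3

rB=3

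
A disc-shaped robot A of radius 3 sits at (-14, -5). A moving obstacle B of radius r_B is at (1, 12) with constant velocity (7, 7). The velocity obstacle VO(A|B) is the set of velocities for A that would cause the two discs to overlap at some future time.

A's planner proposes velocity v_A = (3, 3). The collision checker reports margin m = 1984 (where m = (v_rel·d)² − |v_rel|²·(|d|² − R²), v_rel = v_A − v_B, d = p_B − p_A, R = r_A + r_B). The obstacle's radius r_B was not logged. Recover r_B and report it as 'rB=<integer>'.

m = 1984
d = (15, 17);  v_rel = (-4, -4),  |v_rel|² = 32
v_rel×d = (-4)·(17) − (-4)·(15) = -8
since m = R²·32 − (-8)²:  R² = (64 + 1984) / 32 = 64
R = √64 = 8  ⇒  r_B = 8 − 3 = 5

rB=5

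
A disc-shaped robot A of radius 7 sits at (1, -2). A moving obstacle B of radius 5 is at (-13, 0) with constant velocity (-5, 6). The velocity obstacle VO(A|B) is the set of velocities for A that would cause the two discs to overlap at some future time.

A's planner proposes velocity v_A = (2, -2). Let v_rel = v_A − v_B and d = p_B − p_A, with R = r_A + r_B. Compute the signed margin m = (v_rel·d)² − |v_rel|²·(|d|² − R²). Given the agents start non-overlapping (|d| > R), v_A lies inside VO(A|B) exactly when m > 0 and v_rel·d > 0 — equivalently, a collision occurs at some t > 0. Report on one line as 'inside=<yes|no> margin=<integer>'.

d = (-14, 2),  |d|² = 200;  R = 7+5 = 12,  c = 200−12² = 56
v_rel = (7, -8),  |v_rel|² = 113;  v_rel·d = (7)·(-14) + (-8)·(2) = -114
113·t² + 228·t + 56 = 0  ⇒  m = (-114)² − 113·56 = 6668
m = 6668 > 0,  v_rel·d = -114 < 0  ⇒  outside

inside=no margin=6668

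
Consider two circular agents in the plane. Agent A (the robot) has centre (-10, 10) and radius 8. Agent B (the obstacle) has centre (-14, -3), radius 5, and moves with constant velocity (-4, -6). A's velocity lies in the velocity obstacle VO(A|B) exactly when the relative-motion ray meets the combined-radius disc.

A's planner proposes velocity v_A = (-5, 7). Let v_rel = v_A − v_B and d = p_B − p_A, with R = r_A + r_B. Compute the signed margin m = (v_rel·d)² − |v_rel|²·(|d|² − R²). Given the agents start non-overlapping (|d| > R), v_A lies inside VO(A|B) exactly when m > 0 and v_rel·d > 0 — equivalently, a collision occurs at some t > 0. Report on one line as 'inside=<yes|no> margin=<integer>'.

d = (-4, -13),  |d|² = 185;  R = 8+5 = 13,  c = 185−13² = 16
v_rel = (-1, 13),  |v_rel|² = 170;  v_rel·d = (-1)·(-4) + (13)·(-13) = -165
170·t² + 330·t + 16 = 0  ⇒  m = (-165)² − 170·16 = 24505
m = 24505 > 0,  v_rel·d = -165 < 0  ⇒  outside

inside=no margin=24505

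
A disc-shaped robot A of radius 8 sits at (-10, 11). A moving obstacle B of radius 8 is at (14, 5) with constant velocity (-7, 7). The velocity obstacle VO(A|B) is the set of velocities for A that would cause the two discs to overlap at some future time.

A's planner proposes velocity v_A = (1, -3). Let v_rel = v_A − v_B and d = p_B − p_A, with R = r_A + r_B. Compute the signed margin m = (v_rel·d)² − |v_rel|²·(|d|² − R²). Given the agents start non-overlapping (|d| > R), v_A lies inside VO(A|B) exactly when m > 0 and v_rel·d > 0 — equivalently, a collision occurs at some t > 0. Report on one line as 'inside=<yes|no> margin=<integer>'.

d = (24, -6),  |d|² = 612;  R = 8+8 = 16,  c = 612−16² = 356
v_rel = (8, -10),  |v_rel|² = 164;  v_rel·d = (8)·(24) + (-10)·(-6) = 252
164·t² − 504·t + 356 = 0  ⇒  m = 252² − 164·356 = 5120
m = 5120 > 0,  v_rel·d = 252 > 0  ⇒  inside

inside=yes margin=5120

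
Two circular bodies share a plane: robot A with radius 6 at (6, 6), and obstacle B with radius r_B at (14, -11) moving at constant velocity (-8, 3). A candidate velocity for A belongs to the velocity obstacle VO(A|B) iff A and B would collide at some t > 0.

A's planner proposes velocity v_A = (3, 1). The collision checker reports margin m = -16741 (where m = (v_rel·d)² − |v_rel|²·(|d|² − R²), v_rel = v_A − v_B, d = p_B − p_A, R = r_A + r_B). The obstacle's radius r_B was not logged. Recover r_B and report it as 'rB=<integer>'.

m = -16741
d = (8, -17);  v_rel = (11, -2),  |v_rel|² = 125
v_rel×d = (11)·(-17) − (-2)·(8) = -171
since m = R²·125 − (-171)²:  R² = (29241 + -16741) / 125 = 100
R = √100 = 10  ⇒  r_B = 10 − 6 = 4

rB=4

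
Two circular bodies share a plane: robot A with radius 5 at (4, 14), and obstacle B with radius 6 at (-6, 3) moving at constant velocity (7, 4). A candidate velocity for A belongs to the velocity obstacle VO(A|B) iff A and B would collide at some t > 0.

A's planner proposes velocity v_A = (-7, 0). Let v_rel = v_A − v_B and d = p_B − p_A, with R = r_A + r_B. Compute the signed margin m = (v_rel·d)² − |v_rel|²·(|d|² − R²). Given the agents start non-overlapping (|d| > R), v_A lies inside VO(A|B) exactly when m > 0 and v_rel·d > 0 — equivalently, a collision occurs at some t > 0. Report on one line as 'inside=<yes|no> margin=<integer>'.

d = (-10, -11),  |d|² = 221;  R = 5+6 = 11,  c = 221−11² = 100
v_rel = (-14, -4),  |v_rel|² = 212;  v_rel·d = (-14)·(-10) + (-4)·(-11) = 184
212·t² − 368·t + 100 = 0  ⇒  m = 184² − 212·100 = 12656
m = 12656 > 0,  v_rel·d = 184 > 0  ⇒  inside

inside=yes margin=12656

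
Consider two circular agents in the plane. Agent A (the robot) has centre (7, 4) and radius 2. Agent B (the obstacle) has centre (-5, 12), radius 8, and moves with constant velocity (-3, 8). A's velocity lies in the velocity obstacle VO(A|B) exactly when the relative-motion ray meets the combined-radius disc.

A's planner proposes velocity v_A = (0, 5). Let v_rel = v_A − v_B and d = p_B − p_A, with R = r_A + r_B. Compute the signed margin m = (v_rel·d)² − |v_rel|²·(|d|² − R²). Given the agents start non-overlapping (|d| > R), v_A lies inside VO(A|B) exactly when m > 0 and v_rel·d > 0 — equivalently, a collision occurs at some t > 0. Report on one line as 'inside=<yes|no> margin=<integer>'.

d = (-12, 8),  |d|² = 208;  R = 2+8 = 10,  c = 208−10² = 108
v_rel = (3, -3),  |v_rel|² = 18;  v_rel·d = (3)·(-12) + (-3)·(8) = -60
18·t² + 120·t + 108 = 0  ⇒  m = (-60)² − 18·108 = 1656
m = 1656 > 0,  v_rel·d = -60 < 0  ⇒  outside

inside=no margin=1656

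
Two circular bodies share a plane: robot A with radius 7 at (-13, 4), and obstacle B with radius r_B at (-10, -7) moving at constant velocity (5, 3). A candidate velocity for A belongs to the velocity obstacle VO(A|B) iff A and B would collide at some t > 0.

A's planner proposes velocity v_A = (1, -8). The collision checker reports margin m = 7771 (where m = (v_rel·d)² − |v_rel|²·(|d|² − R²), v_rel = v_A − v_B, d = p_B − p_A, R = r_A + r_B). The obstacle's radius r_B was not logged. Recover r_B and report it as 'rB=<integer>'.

m = 7771
d = (3, -11);  v_rel = (-4, -11),  |v_rel|² = 137
v_rel×d = (-4)·(-11) − (-11)·(3) = 77
since m = R²·137 − 77²:  R² = (5929 + 7771) / 137 = 100
R = √100 = 10  ⇒  r_B = 10 − 7 = 3

rB=3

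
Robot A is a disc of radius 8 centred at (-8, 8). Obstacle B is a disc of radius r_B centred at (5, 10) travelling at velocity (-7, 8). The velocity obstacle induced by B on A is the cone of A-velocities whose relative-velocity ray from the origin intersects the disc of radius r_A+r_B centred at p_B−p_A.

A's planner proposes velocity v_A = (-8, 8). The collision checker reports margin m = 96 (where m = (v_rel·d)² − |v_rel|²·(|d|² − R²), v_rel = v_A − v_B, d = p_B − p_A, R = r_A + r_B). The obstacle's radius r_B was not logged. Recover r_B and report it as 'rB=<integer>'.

m = 96
d = (13, 2);  v_rel = (-1, 0),  |v_rel|² = 1
v_rel×d = (-1)·(2) − (0)·(13) = -2
since m = R²·1 − (-2)²:  R² = (4 + 96) / 1 = 100
R = √100 = 10  ⇒  r_B = 10 − 8 = 2

rB=2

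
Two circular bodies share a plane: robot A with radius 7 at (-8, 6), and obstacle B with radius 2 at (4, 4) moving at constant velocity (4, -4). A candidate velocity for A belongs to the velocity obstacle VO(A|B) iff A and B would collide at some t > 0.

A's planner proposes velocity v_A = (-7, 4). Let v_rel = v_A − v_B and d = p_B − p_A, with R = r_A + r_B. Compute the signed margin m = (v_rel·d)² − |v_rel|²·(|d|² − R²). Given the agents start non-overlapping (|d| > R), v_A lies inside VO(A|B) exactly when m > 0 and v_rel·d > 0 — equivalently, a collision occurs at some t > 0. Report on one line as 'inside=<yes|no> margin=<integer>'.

d = (12, -2),  |d|² = 148;  R = 7+2 = 9,  c = 148−9² = 67
v_rel = (-11, 8),  |v_rel|² = 185;  v_rel·d = (-11)·(12) + (8)·(-2) = -148
185·t² + 296·t + 67 = 0  ⇒  m = (-148)² − 185·67 = 9509
m = 9509 > 0,  v_rel·d = -148 < 0  ⇒  outside

inside=no margin=9509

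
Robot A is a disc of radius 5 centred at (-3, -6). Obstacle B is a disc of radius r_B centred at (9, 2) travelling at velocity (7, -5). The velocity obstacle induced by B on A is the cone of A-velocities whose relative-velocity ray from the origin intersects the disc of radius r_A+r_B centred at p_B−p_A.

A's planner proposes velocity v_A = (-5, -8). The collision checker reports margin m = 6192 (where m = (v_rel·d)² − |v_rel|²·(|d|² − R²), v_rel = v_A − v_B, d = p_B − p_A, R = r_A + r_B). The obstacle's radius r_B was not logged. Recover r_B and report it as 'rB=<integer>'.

m = 6192
d = (12, 8);  v_rel = (-12, -3),  |v_rel|² = 153
v_rel×d = (-12)·(8) − (-3)·(12) = -60
since m = R²·153 − (-60)²:  R² = (3600 + 6192) / 153 = 64
R = √64 = 8  ⇒  r_B = 8 − 5 = 3

rB=3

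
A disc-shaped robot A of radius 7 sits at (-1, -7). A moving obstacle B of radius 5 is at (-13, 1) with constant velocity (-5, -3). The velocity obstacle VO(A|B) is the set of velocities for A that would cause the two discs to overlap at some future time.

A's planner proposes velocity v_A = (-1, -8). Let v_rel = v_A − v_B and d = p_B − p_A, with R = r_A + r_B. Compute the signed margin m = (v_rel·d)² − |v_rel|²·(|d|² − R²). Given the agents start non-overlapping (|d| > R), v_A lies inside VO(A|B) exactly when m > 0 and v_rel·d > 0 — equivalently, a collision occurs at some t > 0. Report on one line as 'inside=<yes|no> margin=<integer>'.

d = (-12, 8),  |d|² = 208;  R = 7+5 = 12,  c = 208−12² = 64
v_rel = (4, -5),  |v_rel|² = 41;  v_rel·d = (4)·(-12) + (-5)·(8) = -88
41·t² + 176·t + 64 = 0  ⇒  m = (-88)² − 41·64 = 5120
m = 5120 > 0,  v_rel·d = -88 < 0  ⇒  outside

inside=no margin=5120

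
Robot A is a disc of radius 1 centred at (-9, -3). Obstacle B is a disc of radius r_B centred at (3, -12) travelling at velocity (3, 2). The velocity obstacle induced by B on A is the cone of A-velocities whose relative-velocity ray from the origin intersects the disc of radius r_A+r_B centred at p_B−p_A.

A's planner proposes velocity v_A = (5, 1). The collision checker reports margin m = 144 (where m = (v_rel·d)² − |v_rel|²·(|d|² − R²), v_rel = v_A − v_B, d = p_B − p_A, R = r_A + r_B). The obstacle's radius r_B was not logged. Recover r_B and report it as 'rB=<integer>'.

m = 144
d = (12, -9);  v_rel = (2, -1),  |v_rel|² = 5
v_rel×d = (2)·(-9) − (-1)·(12) = -6
since m = R²·5 − (-6)²:  R² = (36 + 144) / 5 = 36
R = √36 = 6  ⇒  r_B = 6 − 1 = 5

rB=5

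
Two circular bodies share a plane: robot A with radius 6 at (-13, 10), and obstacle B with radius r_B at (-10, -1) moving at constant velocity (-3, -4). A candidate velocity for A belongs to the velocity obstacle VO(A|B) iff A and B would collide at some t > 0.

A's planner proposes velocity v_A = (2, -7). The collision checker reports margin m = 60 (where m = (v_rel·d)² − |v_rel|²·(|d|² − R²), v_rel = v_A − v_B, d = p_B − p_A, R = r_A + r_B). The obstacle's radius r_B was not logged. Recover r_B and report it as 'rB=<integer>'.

m = 60
d = (3, -11);  v_rel = (5, -3),  |v_rel|² = 34
v_rel×d = (5)·(-11) − (-3)·(3) = -46
since m = R²·34 − (-46)²:  R² = (2116 + 60) / 34 = 64
R = √64 = 8  ⇒  r_B = 8 − 6 = 2

rB=2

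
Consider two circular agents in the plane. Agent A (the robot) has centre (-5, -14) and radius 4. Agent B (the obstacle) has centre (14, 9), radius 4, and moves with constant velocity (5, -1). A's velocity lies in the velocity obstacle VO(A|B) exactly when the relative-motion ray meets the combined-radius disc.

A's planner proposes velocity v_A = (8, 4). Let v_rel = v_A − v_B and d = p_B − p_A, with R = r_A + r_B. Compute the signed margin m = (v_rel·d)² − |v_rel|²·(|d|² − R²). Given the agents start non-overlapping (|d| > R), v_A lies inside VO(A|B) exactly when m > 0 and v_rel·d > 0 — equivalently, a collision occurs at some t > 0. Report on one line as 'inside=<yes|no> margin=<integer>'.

d = (19, 23),  |d|² = 890;  R = 4+4 = 8,  c = 890−8² = 826
v_rel = (3, 5),  |v_rel|² = 34;  v_rel·d = (3)·(19) + (5)·(23) = 172
34·t² − 344·t + 826 = 0  ⇒  m = 172² − 34·826 = 1500
m = 1500 > 0,  v_rel·d = 172 > 0  ⇒  inside

inside=yes margin=1500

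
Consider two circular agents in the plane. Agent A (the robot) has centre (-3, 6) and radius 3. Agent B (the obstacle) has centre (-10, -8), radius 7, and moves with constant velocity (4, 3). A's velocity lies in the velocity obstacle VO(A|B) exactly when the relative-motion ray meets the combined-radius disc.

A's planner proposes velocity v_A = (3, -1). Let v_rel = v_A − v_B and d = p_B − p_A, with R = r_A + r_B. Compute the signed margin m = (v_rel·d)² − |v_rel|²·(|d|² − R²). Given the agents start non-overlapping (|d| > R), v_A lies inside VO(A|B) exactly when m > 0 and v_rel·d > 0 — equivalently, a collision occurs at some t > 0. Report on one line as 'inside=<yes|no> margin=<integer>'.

d = (-7, -14),  |d|² = 245;  R = 3+7 = 10,  c = 245−10² = 145
v_rel = (-1, -4),  |v_rel|² = 17;  v_rel·d = (-1)·(-7) + (-4)·(-14) = 63
17·t² − 126·t + 145 = 0  ⇒  m = 63² − 17·145 = 1504
m = 1504 > 0,  v_rel·d = 63 > 0  ⇒  inside

inside=yes margin=1504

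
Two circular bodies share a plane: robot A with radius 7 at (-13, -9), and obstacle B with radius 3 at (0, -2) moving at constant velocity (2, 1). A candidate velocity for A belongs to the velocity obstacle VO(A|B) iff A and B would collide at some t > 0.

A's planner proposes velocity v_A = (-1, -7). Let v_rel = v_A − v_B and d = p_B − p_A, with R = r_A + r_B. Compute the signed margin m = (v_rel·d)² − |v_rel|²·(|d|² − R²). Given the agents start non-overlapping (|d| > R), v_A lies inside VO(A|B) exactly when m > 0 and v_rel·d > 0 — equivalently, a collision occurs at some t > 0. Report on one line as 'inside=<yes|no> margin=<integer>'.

d = (13, 7),  |d|² = 218;  R = 7+3 = 10,  c = 218−10² = 118
v_rel = (-3, -8),  |v_rel|² = 73;  v_rel·d = (-3)·(13) + (-8)·(7) = -95
73·t² + 190·t + 118 = 0  ⇒  m = (-95)² − 73·118 = 411
m = 411 > 0,  v_rel·d = -95 < 0  ⇒  outside

inside=no margin=411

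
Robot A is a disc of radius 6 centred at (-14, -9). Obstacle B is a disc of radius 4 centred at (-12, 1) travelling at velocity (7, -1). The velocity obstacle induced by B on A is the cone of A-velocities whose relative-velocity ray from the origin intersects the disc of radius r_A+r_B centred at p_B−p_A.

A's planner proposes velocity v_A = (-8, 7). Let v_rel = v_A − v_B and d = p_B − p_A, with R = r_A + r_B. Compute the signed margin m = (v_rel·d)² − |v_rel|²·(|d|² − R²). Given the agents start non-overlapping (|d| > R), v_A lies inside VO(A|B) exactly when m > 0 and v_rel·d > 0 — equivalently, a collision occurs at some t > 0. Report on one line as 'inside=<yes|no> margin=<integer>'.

d = (2, 10),  |d|² = 104;  R = 6+4 = 10,  c = 104−10² = 4
v_rel = (-15, 8),  |v_rel|² = 289;  v_rel·d = (-15)·(2) + (8)·(10) = 50
289·t² − 100·t + 4 = 0  ⇒  m = 50² − 289·4 = 1344
m = 1344 > 0,  v_rel·d = 50 > 0  ⇒  inside

inside=yes margin=1344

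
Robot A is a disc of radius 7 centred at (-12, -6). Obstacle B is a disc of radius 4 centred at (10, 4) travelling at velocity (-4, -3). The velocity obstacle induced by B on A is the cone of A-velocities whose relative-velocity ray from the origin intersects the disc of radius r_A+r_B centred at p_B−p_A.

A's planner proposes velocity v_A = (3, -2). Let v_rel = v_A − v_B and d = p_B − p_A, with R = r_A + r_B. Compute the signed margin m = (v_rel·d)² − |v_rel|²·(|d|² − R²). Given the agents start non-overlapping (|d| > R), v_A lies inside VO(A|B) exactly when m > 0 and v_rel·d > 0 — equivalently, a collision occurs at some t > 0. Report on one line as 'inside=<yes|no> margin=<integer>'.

d = (22, 10),  |d|² = 584;  R = 7+4 = 11,  c = 584−11² = 463
v_rel = (7, 1),  |v_rel|² = 50;  v_rel·d = (7)·(22) + (1)·(10) = 164
50·t² − 328·t + 463 = 0  ⇒  m = 164² − 50·463 = 3746
m = 3746 > 0,  v_rel·d = 164 > 0  ⇒  inside

inside=yes margin=3746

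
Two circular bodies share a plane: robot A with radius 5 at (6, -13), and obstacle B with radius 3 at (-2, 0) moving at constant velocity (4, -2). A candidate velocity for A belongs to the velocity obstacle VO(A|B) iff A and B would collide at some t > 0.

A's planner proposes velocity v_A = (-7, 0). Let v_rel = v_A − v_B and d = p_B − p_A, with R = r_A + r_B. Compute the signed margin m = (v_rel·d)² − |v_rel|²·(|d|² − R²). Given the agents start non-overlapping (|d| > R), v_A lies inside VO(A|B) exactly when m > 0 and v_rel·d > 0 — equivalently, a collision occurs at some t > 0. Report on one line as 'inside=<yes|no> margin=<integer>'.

d = (-8, 13),  |d|² = 233;  R = 5+3 = 8,  c = 233−8² = 169
v_rel = (-11, 2),  |v_rel|² = 125;  v_rel·d = (-11)·(-8) + (2)·(13) = 114
125·t² − 228·t + 169 = 0  ⇒  m = 114² − 125·169 = -8129
m = -8129 < 0,  v_rel·d = 114 > 0  ⇒  outside

inside=no margin=-8129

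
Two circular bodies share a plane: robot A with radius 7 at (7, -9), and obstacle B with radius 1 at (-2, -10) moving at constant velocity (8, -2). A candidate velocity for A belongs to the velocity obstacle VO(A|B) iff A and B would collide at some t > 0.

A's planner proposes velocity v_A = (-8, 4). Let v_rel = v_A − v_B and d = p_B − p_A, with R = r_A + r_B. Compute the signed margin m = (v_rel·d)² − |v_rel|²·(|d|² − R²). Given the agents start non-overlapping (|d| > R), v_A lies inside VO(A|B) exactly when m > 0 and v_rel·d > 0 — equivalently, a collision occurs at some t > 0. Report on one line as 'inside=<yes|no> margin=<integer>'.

d = (-9, -1),  |d|² = 82;  R = 7+1 = 8,  c = 82−8² = 18
v_rel = (-16, 6),  |v_rel|² = 292;  v_rel·d = (-16)·(-9) + (6)·(-1) = 138
292·t² − 276·t + 18 = 0  ⇒  m = 138² − 292·18 = 13788
m = 13788 > 0,  v_rel·d = 138 > 0  ⇒  inside

inside=yes margin=13788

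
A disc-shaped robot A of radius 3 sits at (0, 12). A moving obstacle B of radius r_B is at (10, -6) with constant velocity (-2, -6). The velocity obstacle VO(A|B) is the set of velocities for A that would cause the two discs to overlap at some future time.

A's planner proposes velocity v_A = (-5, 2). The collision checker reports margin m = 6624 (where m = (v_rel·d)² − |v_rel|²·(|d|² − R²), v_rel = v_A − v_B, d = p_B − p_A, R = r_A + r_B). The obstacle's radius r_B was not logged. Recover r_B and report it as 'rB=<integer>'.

m = 6624
d = (10, -18);  v_rel = (-3, 8),  |v_rel|² = 73
v_rel×d = (-3)·(-18) − (8)·(10) = -26
since m = R²·73 − (-26)²:  R² = (676 + 6624) / 73 = 100
R = √100 = 10  ⇒  r_B = 10 − 3 = 7

rB=7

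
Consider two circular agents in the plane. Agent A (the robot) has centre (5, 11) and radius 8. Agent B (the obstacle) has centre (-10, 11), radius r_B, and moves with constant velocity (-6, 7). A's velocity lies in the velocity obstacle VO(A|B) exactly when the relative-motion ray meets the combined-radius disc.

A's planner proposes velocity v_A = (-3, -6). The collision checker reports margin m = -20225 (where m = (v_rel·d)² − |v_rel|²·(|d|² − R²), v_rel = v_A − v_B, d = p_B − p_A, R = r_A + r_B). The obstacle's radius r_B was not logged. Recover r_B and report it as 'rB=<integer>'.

m = -20225
d = (-15, 0);  v_rel = (3, -13),  |v_rel|² = 178
v_rel×d = (3)·(0) − (-13)·(-15) = -195
since m = R²·178 − (-195)²:  R² = (38025 + -20225) / 178 = 100
R = √100 = 10  ⇒  r_B = 10 − 8 = 2

rB=2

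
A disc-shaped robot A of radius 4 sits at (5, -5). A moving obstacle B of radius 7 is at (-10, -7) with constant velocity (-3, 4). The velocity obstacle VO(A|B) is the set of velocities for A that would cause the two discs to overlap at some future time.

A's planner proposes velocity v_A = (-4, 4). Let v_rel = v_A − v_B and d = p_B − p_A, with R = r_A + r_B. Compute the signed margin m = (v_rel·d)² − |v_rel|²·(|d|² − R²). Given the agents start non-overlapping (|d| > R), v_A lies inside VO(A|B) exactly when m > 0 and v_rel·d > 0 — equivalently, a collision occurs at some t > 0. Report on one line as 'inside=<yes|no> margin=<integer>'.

d = (-15, -2),  |d|² = 229;  R = 4+7 = 11,  c = 229−11² = 108
v_rel = (-1, 0),  |v_rel|² = 1;  v_rel·d = (-1)·(-15) + (0)·(-2) = 15
1·t² − 30·t + 108 = 0  ⇒  m = 15² − 1·108 = 117
m = 117 > 0,  v_rel·d = 15 > 0  ⇒  inside

inside=yes margin=117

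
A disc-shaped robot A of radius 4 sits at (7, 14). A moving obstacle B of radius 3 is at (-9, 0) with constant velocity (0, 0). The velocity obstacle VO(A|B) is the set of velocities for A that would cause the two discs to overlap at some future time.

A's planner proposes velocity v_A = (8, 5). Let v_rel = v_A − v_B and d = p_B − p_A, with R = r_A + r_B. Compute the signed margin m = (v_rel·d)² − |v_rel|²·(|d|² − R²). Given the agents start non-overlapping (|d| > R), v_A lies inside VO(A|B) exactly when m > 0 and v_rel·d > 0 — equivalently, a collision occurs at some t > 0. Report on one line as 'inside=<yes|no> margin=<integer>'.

d = (-16, -14),  |d|² = 452;  R = 4+3 = 7,  c = 452−7² = 403
v_rel = (8, 5),  |v_rel|² = 89;  v_rel·d = (8)·(-16) + (5)·(-14) = -198
89·t² + 396·t + 403 = 0  ⇒  m = (-198)² − 89·403 = 3337
m = 3337 > 0,  v_rel·d = -198 < 0  ⇒  outside

inside=no margin=3337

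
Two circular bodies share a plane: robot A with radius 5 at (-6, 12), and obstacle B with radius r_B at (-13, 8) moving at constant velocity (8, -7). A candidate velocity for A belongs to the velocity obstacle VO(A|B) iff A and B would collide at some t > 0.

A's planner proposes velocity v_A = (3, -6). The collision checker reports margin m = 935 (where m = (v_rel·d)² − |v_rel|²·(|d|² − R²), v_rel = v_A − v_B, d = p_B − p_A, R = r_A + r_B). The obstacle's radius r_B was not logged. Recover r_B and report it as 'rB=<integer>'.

m = 935
d = (-7, -4);  v_rel = (-5, 1),  |v_rel|² = 26
v_rel×d = (-5)·(-4) − (1)·(-7) = 27
since m = R²·26 − 27²:  R² = (729 + 935) / 26 = 64
R = √64 = 8  ⇒  r_B = 8 − 5 = 3

rB=3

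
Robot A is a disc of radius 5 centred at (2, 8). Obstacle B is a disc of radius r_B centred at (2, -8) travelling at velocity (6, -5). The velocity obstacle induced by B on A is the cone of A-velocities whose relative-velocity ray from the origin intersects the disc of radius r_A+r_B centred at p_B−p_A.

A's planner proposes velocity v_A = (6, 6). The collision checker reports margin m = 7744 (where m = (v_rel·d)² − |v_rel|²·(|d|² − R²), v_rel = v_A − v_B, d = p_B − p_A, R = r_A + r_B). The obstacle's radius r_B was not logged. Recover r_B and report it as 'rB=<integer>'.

m = 7744
d = (0, -16);  v_rel = (0, 11),  |v_rel|² = 121
v_rel×d = (0)·(-16) − (11)·(0) = 0
since m = R²·121 − 0²:  R² = (0 + 7744) / 121 = 64
R = √64 = 8  ⇒  r_B = 8 − 5 = 3

rB=3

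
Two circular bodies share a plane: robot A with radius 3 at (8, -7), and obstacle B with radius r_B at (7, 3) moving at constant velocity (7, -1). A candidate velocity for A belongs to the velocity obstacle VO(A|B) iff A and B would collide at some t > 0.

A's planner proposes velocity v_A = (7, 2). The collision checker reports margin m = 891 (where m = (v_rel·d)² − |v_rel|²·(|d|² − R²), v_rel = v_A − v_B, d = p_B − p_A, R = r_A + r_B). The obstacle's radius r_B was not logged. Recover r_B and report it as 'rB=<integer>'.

m = 891
d = (-1, 10);  v_rel = (0, 3),  |v_rel|² = 9
v_rel×d = (0)·(10) − (3)·(-1) = 3
since m = R²·9 − 3²:  R² = (9 + 891) / 9 = 100
R = √100 = 10  ⇒  r_B = 10 − 3 = 7

rB=7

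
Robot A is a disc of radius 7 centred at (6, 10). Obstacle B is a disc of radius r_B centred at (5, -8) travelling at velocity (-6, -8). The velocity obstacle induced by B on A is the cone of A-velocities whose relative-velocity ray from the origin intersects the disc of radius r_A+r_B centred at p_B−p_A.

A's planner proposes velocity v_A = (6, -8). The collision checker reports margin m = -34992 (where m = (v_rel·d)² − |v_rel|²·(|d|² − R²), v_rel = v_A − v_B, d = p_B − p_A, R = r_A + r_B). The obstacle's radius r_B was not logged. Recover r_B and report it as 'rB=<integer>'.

m = -34992
d = (-1, -18);  v_rel = (12, 0),  |v_rel|² = 144
v_rel×d = (12)·(-18) − (0)·(-1) = -216
since m = R²·144 − (-216)²:  R² = (46656 + -34992) / 144 = 81
R = √81 = 9  ⇒  r_B = 9 − 7 = 2

rB=2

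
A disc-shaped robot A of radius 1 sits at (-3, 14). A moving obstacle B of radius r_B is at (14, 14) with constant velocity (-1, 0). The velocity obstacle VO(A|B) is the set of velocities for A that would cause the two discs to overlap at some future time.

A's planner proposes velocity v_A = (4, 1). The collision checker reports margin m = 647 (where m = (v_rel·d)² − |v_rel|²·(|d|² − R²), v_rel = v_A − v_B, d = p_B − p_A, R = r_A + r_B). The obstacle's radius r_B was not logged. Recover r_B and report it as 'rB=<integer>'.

m = 647
d = (17, 0);  v_rel = (5, 1),  |v_rel|² = 26
v_rel×d = (5)·(0) − (1)·(17) = -17
since m = R²·26 − (-17)²:  R² = (289 + 647) / 26 = 36
R = √36 = 6  ⇒  r_B = 6 − 1 = 5

rB=5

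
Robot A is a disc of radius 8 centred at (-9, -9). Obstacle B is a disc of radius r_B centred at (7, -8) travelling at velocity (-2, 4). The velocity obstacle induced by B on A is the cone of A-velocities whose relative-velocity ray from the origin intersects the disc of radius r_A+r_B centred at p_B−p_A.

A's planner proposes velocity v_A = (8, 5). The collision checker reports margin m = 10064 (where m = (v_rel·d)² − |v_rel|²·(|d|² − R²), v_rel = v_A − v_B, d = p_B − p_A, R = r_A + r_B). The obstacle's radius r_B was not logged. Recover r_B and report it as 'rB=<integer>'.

m = 10064
d = (16, 1);  v_rel = (10, 1),  |v_rel|² = 101
v_rel×d = (10)·(1) − (1)·(16) = -6
since m = R²·101 − (-6)²:  R² = (36 + 10064) / 101 = 100
R = √100 = 10  ⇒  r_B = 10 − 8 = 2

rB=2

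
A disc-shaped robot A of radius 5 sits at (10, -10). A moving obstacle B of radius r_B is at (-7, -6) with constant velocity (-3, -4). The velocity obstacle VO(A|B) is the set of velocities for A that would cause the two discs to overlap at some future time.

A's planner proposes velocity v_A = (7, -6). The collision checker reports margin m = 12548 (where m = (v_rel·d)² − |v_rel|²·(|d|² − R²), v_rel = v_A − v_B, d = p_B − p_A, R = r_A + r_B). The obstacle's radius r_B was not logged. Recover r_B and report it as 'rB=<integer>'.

m = 12548
d = (-17, 4);  v_rel = (10, -2),  |v_rel|² = 104
v_rel×d = (10)·(4) − (-2)·(-17) = 6
since m = R²·104 − 6²:  R² = (36 + 12548) / 104 = 121
R = √121 = 11  ⇒  r_B = 11 − 5 = 6

rB=6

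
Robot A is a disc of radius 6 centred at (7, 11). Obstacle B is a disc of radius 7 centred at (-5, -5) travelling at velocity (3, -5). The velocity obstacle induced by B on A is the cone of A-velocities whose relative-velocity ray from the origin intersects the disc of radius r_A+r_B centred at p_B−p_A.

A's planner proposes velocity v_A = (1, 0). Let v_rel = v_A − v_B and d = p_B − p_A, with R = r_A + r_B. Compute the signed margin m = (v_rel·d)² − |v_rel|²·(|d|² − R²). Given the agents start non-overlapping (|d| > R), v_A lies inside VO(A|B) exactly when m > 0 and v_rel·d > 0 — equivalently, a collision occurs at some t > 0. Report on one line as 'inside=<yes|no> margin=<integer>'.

d = (-12, -16),  |d|² = 400;  R = 6+7 = 13,  c = 400−13² = 231
v_rel = (-2, 5),  |v_rel|² = 29;  v_rel·d = (-2)·(-12) + (5)·(-16) = -56
29·t² + 112·t + 231 = 0  ⇒  m = (-56)² − 29·231 = -3563
m = -3563 < 0,  v_rel·d = -56 < 0  ⇒  outside

inside=no margin=-3563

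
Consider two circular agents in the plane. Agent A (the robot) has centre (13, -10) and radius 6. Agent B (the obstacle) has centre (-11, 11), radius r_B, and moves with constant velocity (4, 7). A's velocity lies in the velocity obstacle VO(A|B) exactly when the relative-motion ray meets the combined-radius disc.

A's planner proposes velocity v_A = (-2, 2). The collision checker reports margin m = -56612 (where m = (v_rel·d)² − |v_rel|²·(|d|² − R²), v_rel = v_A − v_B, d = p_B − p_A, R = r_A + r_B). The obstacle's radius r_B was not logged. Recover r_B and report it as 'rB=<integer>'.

m = -56612
d = (-24, 21);  v_rel = (-6, -5),  |v_rel|² = 61
v_rel×d = (-6)·(21) − (-5)·(-24) = -246
since m = R²·61 − (-246)²:  R² = (60516 + -56612) / 61 = 64
R = √64 = 8  ⇒  r_B = 8 − 6 = 2

rB=2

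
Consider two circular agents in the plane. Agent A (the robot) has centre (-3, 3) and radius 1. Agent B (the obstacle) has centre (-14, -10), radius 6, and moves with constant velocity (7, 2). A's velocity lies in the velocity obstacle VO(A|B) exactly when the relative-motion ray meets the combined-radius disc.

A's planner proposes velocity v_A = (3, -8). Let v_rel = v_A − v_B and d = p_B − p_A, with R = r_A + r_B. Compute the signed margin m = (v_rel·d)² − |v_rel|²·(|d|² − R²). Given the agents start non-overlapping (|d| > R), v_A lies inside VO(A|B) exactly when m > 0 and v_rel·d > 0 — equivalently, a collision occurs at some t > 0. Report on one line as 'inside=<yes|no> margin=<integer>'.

d = (-11, -13),  |d|² = 290;  R = 1+6 = 7,  c = 290−7² = 241
v_rel = (-4, -10),  |v_rel|² = 116;  v_rel·d = (-4)·(-11) + (-10)·(-13) = 174
116·t² − 348·t + 241 = 0  ⇒  m = 174² − 116·241 = 2320
m = 2320 > 0,  v_rel·d = 174 > 0  ⇒  inside

inside=yes margin=2320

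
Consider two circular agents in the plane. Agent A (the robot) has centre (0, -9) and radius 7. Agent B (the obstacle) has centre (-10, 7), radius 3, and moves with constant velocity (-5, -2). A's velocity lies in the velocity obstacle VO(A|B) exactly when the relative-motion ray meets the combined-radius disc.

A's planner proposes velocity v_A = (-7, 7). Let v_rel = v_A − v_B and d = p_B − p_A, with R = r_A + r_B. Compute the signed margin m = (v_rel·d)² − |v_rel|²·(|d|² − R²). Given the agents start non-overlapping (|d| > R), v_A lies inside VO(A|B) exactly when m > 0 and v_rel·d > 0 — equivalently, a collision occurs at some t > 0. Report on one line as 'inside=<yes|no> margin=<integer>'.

d = (-10, 16),  |d|² = 356;  R = 7+3 = 10,  c = 356−10² = 256
v_rel = (-2, 9),  |v_rel|² = 85;  v_rel·d = (-2)·(-10) + (9)·(16) = 164
85·t² − 328·t + 256 = 0  ⇒  m = 164² − 85·256 = 5136
m = 5136 > 0,  v_rel·d = 164 > 0  ⇒  inside

inside=yes margin=5136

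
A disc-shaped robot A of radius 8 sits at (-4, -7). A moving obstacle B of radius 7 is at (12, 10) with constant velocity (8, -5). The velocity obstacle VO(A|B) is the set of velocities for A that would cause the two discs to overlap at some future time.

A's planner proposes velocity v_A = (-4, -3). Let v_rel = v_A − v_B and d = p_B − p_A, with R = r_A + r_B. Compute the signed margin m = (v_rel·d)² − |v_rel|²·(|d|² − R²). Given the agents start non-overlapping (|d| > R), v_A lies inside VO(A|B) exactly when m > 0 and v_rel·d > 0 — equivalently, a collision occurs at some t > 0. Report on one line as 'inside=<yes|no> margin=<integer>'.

d = (16, 17),  |d|² = 545;  R = 8+7 = 15,  c = 545−15² = 320
v_rel = (-12, 2),  |v_rel|² = 148;  v_rel·d = (-12)·(16) + (2)·(17) = -158
148·t² + 316·t + 320 = 0  ⇒  m = (-158)² − 148·320 = -22396
m = -22396 < 0,  v_rel·d = -158 < 0  ⇒  outside

inside=no margin=-22396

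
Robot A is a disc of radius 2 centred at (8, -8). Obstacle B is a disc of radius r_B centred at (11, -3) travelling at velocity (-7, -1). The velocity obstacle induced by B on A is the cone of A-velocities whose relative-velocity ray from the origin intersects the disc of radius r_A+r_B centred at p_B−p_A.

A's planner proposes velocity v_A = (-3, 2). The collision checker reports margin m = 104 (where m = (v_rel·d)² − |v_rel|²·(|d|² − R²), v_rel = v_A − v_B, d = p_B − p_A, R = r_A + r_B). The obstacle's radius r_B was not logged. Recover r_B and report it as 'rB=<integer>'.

m = 104
d = (3, 5);  v_rel = (4, 3),  |v_rel|² = 25
v_rel×d = (4)·(5) − (3)·(3) = 11
since m = R²·25 − 11²:  R² = (121 + 104) / 25 = 9
R = √9 = 3  ⇒  r_B = 3 − 2 = 1

rB=1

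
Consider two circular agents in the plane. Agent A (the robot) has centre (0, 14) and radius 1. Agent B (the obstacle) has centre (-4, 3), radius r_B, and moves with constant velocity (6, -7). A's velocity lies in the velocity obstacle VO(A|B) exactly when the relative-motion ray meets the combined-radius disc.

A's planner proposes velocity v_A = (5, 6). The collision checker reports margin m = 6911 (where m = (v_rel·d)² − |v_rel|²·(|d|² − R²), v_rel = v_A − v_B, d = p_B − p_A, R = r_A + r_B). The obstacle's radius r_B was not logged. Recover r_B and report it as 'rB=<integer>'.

m = 6911
d = (-4, -11);  v_rel = (-1, 13),  |v_rel|² = 170
v_rel×d = (-1)·(-11) − (13)·(-4) = 63
since m = R²·170 − 63²:  R² = (3969 + 6911) / 170 = 64
R = √64 = 8  ⇒  r_B = 8 − 1 = 7

rB=7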